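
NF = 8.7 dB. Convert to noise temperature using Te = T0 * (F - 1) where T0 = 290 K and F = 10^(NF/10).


NF_lin = 10^(8.7/10) = 7.413102
Te = 290 * (7.413102 - 1) = 1859.8 K

1859.8 K


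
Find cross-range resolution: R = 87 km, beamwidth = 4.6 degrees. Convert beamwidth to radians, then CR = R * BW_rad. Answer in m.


BW_rad = 0.080285146
CR = 87000 * 0.080285146 = 6984.8 m

6984.8 m


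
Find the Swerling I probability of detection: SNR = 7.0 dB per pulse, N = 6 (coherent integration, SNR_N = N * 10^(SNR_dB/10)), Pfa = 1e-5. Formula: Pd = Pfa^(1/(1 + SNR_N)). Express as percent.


SNR_lin = 10^(7.0/10) = 5.01187
SNR_N = 6 * 5.01187 = 30.07122
1/(1 + SNR_N) = 1/31.07122 = 0.0321841
Pd = (1e-5)^0.0321841 = 0.69037
Pd = 69.0%

69.0%


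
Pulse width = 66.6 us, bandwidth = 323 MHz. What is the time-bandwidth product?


TBP = 66.6 * 323 = 21511.8

21511.8


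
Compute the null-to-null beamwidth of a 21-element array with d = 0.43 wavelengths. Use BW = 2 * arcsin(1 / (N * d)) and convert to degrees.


1/(N*d) = 1/(21*0.43) = 0.110742
BW = 2*arcsin(0.110742) = 12.7 degrees

12.7 degrees


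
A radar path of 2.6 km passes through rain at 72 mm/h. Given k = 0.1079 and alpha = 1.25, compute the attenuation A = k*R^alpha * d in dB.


gamma = 0.1079 * 72^1.25 = 22.630131 dB/km
A = 22.630131 * 2.6 = 58.84 dB

58.84 dB


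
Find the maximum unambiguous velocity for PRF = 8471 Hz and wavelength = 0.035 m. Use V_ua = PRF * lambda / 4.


V_ua = 8471 * 0.035 / 4 = 74.1 m/s

74.1 m/s


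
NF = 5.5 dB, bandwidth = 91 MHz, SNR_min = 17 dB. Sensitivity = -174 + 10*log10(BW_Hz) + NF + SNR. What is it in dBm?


10*log10(91000000.0) = 79.59
S = -174 + 79.59 + 5.5 + 17 = -71.9 dBm

-71.9 dBm


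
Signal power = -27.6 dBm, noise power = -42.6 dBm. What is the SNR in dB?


SNR = -27.6 - (-42.6) = 15.0 dB

15.0 dB


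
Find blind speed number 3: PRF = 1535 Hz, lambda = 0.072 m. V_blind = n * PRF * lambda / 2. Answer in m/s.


V_blind = 3 * 1535 * 0.072 / 2 = 165.8 m/s

165.8 m/s


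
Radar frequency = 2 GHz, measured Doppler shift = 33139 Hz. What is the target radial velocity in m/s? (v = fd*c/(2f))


v = 33139 * 3e8 / (2 * 2000000000.0) = 2485.4 m/s

2485.4 m/s


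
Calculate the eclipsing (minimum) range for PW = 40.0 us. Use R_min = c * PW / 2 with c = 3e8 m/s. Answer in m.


R_min = 3e8 * 40.0e-6 / 2 = 6000.0 m

6000.0 m


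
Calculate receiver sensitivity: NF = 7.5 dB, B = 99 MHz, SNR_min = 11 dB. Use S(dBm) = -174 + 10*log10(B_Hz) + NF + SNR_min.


10*log10(99000000.0) = 79.96
S = -174 + 79.96 + 7.5 + 11 = -75.5 dBm

-75.5 dBm


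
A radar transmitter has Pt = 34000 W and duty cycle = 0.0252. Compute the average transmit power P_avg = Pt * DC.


P_avg = 34000 * 0.0252 = 856.8 W

856.8 W


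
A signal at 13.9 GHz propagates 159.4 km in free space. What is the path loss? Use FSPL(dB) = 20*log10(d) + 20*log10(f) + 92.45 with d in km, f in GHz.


20*log10(159.4) = 44.05
20*log10(13.9) = 22.86
FSPL = 159.4 dB

159.4 dB


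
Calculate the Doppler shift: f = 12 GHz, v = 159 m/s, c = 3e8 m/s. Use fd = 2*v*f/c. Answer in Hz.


fd = 2 * 159 * 12000000000.0 / 3e8 = 12720.0 Hz

12720.0 Hz


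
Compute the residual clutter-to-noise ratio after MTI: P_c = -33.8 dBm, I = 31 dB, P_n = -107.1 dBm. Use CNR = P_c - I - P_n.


CNR = -33.8 - 31 - (-107.1) = 42.3 dB

42.3 dB


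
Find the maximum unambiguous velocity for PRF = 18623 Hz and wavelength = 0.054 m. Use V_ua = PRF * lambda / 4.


V_ua = 18623 * 0.054 / 4 = 251.4 m/s

251.4 m/s


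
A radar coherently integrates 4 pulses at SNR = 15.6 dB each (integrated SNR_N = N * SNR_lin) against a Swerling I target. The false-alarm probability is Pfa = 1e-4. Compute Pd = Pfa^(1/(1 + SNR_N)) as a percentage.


SNR_lin = 10^(15.6/10) = 36.30781
SNR_N = 4 * 36.30781 = 145.23124
1/(1 + SNR_N) = 1/146.23124 = 0.0068385
Pd = (1e-4)^0.0068385 = 0.93896
Pd = 93.9%

93.9%


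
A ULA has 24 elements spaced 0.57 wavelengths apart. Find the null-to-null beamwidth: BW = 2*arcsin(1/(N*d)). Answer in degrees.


1/(N*d) = 1/(24*0.57) = 0.073099
BW = 2*arcsin(0.073099) = 8.4 degrees

8.4 degrees


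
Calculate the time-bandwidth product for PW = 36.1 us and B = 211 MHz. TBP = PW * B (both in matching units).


TBP = 36.1 * 211 = 7617.1

7617.1


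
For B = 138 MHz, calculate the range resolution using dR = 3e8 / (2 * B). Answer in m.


dR = 3e8 / (2 * 138000000.0) = 1.09 m

1.09 m


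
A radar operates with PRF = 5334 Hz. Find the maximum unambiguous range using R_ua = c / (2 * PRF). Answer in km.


R_ua = 3e8 / (2 * 5334) = 28121.5 m = 28.1 km

28.1 km


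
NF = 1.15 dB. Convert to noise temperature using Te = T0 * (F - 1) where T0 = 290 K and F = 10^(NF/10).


NF_lin = 10^(1.15/10) = 1.303167
Te = 290 * (1.303167 - 1) = 87.9 K

87.9 K


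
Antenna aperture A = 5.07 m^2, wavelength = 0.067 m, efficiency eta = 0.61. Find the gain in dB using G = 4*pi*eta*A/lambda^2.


G_linear = 4*pi*0.61*5.07/0.067^2 = 8657.61
G_dB = 10*log10(8657.61) = 39.4 dB

39.4 dB


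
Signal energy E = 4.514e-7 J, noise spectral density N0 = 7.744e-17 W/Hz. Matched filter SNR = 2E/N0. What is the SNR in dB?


SNR_lin = 2 * 4.514e-7 / 7.744e-17 = 1.166e10
SNR_dB = 10*log10(1.166e10) = 100.7 dB

100.7 dB


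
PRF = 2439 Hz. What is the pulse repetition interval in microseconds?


PRI = 1/2439 = 0.0004100041 s = 410.0 us

410.0 us


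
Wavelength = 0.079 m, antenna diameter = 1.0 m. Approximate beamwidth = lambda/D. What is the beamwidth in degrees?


BW_rad = 0.079 / 1.0 = 0.079
BW_deg = 4.53 degrees

4.53 degrees


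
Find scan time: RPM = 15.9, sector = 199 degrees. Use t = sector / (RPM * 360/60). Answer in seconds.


t = 199 / (15.9 * 360) * 60 = 2.09 s

2.09 s


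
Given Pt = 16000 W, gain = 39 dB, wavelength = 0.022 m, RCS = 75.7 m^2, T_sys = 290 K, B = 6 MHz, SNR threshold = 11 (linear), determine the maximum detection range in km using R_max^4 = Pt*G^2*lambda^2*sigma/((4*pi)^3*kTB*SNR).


G_lin = 10^(39/10) = 7943.282347
R^4 = 16000 * 7943.282347^2 * 0.022^2 * 75.7 / ((4*pi)^3 * 1.38e-23 * 290 * 6000000.0 * 11)
R^4 = 7.05685e19 m^4
R_max = (7.05685e19)^(1/4) = 91654.3 m = 91.7 km

91.7 km


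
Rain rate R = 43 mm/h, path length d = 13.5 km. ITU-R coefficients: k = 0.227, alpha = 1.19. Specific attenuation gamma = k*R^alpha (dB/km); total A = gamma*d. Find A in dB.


gamma = 0.227 * 43^1.19 = 19.945885 dB/km
A = 19.945885 * 13.5 = 269.27 dB

269.27 dB


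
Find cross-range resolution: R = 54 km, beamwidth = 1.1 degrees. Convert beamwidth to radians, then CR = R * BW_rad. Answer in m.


BW_rad = 0.019198622
CR = 54000 * 0.019198622 = 1036.7 m

1036.7 m


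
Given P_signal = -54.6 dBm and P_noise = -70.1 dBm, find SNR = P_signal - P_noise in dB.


SNR = -54.6 - (-70.1) = 15.5 dB

15.5 dB


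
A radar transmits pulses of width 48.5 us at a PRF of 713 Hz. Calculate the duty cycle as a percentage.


DC = 48.5e-6 * 713 * 100 = 3.46%

3.46%


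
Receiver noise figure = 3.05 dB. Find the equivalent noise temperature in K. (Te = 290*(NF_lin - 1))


NF_lin = 10^(3.05/10) = 2.018366
Te = 290 * (2.018366 - 1) = 295.3 K

295.3 K


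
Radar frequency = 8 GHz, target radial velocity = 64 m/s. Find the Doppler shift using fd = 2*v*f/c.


fd = 2 * 64 * 8000000000.0 / 3e8 = 3413.3 Hz

3413.3 Hz


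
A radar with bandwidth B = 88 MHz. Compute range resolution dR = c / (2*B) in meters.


dR = 3e8 / (2 * 88000000.0) = 1.7 m

1.7 m


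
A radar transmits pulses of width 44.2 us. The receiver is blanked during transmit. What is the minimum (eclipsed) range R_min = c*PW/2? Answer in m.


R_min = 3e8 * 44.2e-6 / 2 = 6630.0 m

6630.0 m


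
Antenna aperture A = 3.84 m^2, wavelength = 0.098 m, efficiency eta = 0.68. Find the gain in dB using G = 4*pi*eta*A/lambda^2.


G_linear = 4*pi*0.68*3.84/0.098^2 = 3416.63
G_dB = 10*log10(3416.63) = 35.3 dB

35.3 dB


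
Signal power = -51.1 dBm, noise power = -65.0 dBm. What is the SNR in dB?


SNR = -51.1 - (-65.0) = 13.9 dB

13.9 dB


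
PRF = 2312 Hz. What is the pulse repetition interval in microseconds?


PRI = 1/2312 = 0.000432526 s = 432.5 us

432.5 us


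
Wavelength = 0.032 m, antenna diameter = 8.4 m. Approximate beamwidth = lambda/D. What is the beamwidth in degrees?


BW_rad = 0.032 / 8.4 = 0.00381
BW_deg = 0.22 degrees

0.22 degrees


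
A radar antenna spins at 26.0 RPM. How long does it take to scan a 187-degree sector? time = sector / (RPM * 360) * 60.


t = 187 / (26.0 * 360) * 60 = 1.2 s

1.2 s


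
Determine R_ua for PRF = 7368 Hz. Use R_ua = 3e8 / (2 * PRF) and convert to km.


R_ua = 3e8 / (2 * 7368) = 20358.3 m = 20.4 km

20.4 km


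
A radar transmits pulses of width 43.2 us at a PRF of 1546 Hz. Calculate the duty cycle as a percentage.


DC = 43.2e-6 * 1546 * 100 = 6.68%

6.68%


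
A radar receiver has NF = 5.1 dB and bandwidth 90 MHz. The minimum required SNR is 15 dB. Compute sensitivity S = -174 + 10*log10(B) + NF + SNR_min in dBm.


10*log10(90000000.0) = 79.54
S = -174 + 79.54 + 5.1 + 15 = -74.4 dBm

-74.4 dBm


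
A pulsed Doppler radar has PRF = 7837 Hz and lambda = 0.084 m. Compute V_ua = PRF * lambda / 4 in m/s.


V_ua = 7837 * 0.084 / 4 = 164.6 m/s

164.6 m/s


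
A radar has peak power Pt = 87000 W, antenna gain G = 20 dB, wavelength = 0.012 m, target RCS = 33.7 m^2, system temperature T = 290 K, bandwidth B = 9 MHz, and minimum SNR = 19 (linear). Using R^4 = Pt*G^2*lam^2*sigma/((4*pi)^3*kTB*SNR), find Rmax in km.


G_lin = 10^(20/10) = 100.0
R^4 = 87000 * 100.0^2 * 0.012^2 * 33.7 / ((4*pi)^3 * 1.38e-23 * 290 * 9000000.0 * 19)
R^4 = 3.10892e15 m^4
R_max = (3.10892e15)^(1/4) = 7467.1 m = 7.5 km

7.5 km


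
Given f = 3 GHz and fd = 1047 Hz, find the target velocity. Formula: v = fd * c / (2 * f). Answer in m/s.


v = 1047 * 3e8 / (2 * 3000000000.0) = 52.4 m/s

52.4 m/s


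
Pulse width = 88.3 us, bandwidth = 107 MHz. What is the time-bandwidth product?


TBP = 88.3 * 107 = 9448.1

9448.1


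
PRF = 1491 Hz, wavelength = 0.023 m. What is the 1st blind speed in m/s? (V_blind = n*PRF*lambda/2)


V_blind = 1 * 1491 * 0.023 / 2 = 17.1 m/s

17.1 m/s


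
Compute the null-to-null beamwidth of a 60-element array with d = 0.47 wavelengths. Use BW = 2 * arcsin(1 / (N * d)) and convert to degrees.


1/(N*d) = 1/(60*0.47) = 0.035461
BW = 2*arcsin(0.035461) = 4.1 degrees

4.1 degrees


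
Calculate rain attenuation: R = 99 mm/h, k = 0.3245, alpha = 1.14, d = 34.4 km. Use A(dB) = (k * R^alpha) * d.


gamma = 0.3245 * 99^1.14 = 61.127808 dB/km
A = 61.127808 * 34.4 = 2102.8 dB

2102.8 dB


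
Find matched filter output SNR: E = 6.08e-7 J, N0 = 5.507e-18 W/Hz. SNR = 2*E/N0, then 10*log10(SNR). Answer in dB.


SNR_lin = 2 * 6.08e-7 / 5.507e-18 = 2.208e11
SNR_dB = 10*log10(2.208e11) = 113.4 dB

113.4 dB


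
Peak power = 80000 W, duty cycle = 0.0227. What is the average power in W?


P_avg = 80000 * 0.0227 = 1816.0 W

1816.0 W


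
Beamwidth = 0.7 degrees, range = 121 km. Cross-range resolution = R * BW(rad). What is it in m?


BW_rad = 0.012217305
CR = 121000 * 0.012217305 = 1478.3 m

1478.3 m


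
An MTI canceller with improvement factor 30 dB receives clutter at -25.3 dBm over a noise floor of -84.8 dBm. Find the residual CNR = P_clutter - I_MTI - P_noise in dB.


CNR = -25.3 - 30 - (-84.8) = 29.5 dB

29.5 dB


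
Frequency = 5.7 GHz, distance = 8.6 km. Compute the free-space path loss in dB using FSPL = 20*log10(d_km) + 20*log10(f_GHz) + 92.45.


20*log10(8.6) = 18.69
20*log10(5.7) = 15.12
FSPL = 126.3 dB

126.3 dB


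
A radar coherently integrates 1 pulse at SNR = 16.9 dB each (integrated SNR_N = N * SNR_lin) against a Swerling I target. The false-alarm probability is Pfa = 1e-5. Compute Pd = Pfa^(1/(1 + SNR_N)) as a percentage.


SNR_lin = 10^(16.9/10) = 48.97788
SNR_N = 1 * 48.97788 = 48.97788
1/(1 + SNR_N) = 1/49.97788 = 0.0200089
Pd = (1e-5)^0.0200089 = 0.79425
Pd = 79.4%

79.4%


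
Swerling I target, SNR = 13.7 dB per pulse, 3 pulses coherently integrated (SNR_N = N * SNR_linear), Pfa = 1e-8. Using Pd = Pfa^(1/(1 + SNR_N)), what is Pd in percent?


SNR_lin = 10^(13.7/10) = 23.44229
SNR_N = 3 * 23.44229 = 70.32687
1/(1 + SNR_N) = 1/71.32687 = 0.01402
Pd = (1e-8)^0.01402 = 0.7724
Pd = 77.2%

77.2%


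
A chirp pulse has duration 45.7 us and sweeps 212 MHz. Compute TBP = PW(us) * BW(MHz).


TBP = 45.7 * 212 = 9688.4

9688.4


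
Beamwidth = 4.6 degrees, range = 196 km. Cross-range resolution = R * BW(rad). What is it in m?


BW_rad = 0.080285146
CR = 196000 * 0.080285146 = 15735.9 m

15735.9 m


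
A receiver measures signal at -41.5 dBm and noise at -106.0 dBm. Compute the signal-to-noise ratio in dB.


SNR = -41.5 - (-106.0) = 64.5 dB

64.5 dB


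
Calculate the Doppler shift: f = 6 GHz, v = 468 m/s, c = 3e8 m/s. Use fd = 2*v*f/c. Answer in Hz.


fd = 2 * 468 * 6000000000.0 / 3e8 = 18720.0 Hz

18720.0 Hz


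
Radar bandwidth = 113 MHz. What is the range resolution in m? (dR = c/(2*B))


dR = 3e8 / (2 * 113000000.0) = 1.33 m

1.33 m


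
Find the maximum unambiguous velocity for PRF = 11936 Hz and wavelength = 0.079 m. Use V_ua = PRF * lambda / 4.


V_ua = 11936 * 0.079 / 4 = 235.7 m/s

235.7 m/s


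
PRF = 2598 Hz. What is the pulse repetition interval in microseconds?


PRI = 1/2598 = 0.0003849115 s = 384.9 us

384.9 us


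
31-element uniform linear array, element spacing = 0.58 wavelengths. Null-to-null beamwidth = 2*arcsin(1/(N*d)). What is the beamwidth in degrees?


1/(N*d) = 1/(31*0.58) = 0.055617
BW = 2*arcsin(0.055617) = 6.4 degrees

6.4 degrees


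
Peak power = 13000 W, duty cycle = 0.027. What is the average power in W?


P_avg = 13000 * 0.027 = 351.0 W

351.0 W


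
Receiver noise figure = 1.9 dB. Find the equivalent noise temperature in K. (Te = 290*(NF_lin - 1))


NF_lin = 10^(1.9/10) = 1.548817
Te = 290 * (1.548817 - 1) = 159.2 K

159.2 K


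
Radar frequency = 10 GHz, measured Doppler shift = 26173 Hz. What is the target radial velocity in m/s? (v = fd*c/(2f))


v = 26173 * 3e8 / (2 * 10000000000.0) = 392.6 m/s

392.6 m/s


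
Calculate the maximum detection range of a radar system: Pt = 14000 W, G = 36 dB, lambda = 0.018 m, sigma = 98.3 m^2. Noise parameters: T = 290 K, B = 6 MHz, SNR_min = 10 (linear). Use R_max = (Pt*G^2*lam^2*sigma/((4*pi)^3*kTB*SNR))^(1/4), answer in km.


G_lin = 10^(36/10) = 3981.071706
R^4 = 14000 * 3981.071706^2 * 0.018^2 * 98.3 / ((4*pi)^3 * 1.38e-23 * 290 * 6000000.0 * 10)
R^4 = 1.48309e19 m^4
R_max = (1.48309e19)^(1/4) = 62057.2 m = 62.1 km

62.1 km


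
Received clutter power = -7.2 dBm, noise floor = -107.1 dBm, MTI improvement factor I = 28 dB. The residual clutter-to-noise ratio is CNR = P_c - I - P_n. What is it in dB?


CNR = -7.2 - 28 - (-107.1) = 71.9 dB

71.9 dB


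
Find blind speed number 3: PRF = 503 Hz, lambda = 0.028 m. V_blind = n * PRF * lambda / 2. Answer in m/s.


V_blind = 3 * 503 * 0.028 / 2 = 21.1 m/s

21.1 m/s


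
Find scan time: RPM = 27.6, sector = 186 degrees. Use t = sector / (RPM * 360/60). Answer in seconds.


t = 186 / (27.6 * 360) * 60 = 1.12 s

1.12 s


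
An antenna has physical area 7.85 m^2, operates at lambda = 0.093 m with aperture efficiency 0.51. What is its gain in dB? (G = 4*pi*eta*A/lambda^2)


G_linear = 4*pi*0.51*7.85/0.093^2 = 5816.8
G_dB = 10*log10(5816.8) = 37.6 dB

37.6 dB


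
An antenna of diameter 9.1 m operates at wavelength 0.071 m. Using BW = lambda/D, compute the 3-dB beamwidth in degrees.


BW_rad = 0.071 / 9.1 = 0.007802
BW_deg = 0.45 degrees

0.45 degrees


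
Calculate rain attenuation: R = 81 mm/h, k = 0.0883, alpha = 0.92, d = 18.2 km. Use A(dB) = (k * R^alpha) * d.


gamma = 0.0883 * 81^0.92 = 5.032305 dB/km
A = 5.032305 * 18.2 = 91.59 dB

91.59 dB


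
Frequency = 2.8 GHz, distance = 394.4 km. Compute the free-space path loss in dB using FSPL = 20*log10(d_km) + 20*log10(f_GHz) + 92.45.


20*log10(394.4) = 51.92
20*log10(2.8) = 8.94
FSPL = 153.3 dB

153.3 dB


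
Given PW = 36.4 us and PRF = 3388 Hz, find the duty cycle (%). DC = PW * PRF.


DC = 36.4e-6 * 3388 * 100 = 12.33%

12.33%


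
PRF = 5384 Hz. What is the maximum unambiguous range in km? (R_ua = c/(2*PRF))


R_ua = 3e8 / (2 * 5384) = 27860.3 m = 27.9 km

27.9 km


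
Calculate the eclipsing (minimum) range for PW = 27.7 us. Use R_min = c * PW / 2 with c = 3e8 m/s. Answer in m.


R_min = 3e8 * 27.7e-6 / 2 = 4155.0 m

4155.0 m


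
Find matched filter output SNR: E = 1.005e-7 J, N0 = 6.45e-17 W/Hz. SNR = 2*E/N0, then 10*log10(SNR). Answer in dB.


SNR_lin = 2 * 1.005e-7 / 6.45e-17 = 3.116e9
SNR_dB = 10*log10(3.116e9) = 94.9 dB

94.9 dB


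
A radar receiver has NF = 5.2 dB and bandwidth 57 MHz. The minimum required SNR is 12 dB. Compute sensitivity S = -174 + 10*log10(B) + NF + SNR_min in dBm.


10*log10(57000000.0) = 77.56
S = -174 + 77.56 + 5.2 + 12 = -79.2 dBm

-79.2 dBm


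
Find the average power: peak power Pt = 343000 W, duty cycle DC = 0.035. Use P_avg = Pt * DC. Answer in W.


P_avg = 343000 * 0.035 = 12005.0 W

12005.0 W


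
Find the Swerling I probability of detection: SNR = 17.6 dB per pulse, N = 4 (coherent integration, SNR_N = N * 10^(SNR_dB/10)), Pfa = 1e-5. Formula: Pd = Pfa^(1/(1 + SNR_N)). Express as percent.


SNR_lin = 10^(17.6/10) = 57.54399
SNR_N = 4 * 57.54399 = 230.17596
1/(1 + SNR_N) = 1/231.17596 = 0.0043257
Pd = (1e-5)^0.0043257 = 0.95142
Pd = 95.1%

95.1%


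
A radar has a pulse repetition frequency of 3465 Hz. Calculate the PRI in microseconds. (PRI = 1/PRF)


PRI = 1/3465 = 0.0002886003 s = 288.6 us

288.6 us


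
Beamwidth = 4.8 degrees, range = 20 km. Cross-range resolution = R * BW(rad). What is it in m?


BW_rad = 0.083775804
CR = 20000 * 0.083775804 = 1675.5 m

1675.5 m


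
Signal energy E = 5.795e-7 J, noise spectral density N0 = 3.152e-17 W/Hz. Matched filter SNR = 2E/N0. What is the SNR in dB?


SNR_lin = 2 * 5.795e-7 / 3.152e-17 = 3.677e10
SNR_dB = 10*log10(3.677e10) = 105.7 dB

105.7 dB


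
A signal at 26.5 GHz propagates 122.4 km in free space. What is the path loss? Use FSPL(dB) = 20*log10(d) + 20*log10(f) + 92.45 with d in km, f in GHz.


20*log10(122.4) = 41.76
20*log10(26.5) = 28.46
FSPL = 162.7 dB

162.7 dB


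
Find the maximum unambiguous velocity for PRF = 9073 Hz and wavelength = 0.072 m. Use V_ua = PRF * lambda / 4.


V_ua = 9073 * 0.072 / 4 = 163.3 m/s

163.3 m/s


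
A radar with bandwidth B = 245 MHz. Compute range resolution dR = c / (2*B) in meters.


dR = 3e8 / (2 * 245000000.0) = 0.61 m

0.61 m


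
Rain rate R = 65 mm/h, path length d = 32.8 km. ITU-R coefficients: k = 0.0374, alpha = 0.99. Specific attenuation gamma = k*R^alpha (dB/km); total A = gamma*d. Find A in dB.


gamma = 0.0374 * 65^0.99 = 2.33161 dB/km
A = 2.33161 * 32.8 = 76.48 dB

76.48 dB


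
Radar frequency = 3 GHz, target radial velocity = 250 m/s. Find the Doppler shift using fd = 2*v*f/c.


fd = 2 * 250 * 3000000000.0 / 3e8 = 5000.0 Hz

5000.0 Hz


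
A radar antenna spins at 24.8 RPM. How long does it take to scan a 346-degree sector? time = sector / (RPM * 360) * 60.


t = 346 / (24.8 * 360) * 60 = 2.33 s

2.33 s


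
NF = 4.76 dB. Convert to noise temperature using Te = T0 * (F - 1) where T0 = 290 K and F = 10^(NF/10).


NF_lin = 10^(4.76/10) = 2.992265
Te = 290 * (2.992265 - 1) = 577.8 K

577.8 K


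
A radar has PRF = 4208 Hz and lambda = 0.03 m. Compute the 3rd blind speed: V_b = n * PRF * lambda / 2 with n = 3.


V_blind = 3 * 4208 * 0.03 / 2 = 189.4 m/s

189.4 m/s


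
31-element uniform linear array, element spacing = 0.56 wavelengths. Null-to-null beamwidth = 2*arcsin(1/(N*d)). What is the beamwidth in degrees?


1/(N*d) = 1/(31*0.56) = 0.057604
BW = 2*arcsin(0.057604) = 6.6 degrees

6.6 degrees


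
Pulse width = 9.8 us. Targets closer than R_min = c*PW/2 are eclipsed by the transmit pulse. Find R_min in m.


R_min = 3e8 * 9.8e-6 / 2 = 1470.0 m

1470.0 m


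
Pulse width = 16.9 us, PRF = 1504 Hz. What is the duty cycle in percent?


DC = 16.9e-6 * 1504 * 100 = 2.54%

2.54%


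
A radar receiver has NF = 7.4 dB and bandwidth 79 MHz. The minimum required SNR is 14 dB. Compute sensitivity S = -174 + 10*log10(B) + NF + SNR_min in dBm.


10*log10(79000000.0) = 78.98
S = -174 + 78.98 + 7.4 + 14 = -73.6 dBm

-73.6 dBm


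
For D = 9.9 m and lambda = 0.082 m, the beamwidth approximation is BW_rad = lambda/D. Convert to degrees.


BW_rad = 0.082 / 9.9 = 0.008283
BW_deg = 0.47 degrees

0.47 degrees


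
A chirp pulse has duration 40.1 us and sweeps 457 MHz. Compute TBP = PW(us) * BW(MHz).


TBP = 40.1 * 457 = 18325.7

18325.7


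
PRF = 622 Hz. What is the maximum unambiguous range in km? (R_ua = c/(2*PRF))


R_ua = 3e8 / (2 * 622) = 241157.6 m = 241.2 km

241.2 km


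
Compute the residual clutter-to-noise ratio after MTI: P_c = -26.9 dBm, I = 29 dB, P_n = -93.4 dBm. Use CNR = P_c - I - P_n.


CNR = -26.9 - 29 - (-93.4) = 37.5 dB

37.5 dB


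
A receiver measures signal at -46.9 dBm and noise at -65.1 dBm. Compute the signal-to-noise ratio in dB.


SNR = -46.9 - (-65.1) = 18.2 dB

18.2 dB


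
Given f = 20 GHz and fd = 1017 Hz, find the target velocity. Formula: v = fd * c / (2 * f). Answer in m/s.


v = 1017 * 3e8 / (2 * 20000000000.0) = 7.6 m/s

7.6 m/s


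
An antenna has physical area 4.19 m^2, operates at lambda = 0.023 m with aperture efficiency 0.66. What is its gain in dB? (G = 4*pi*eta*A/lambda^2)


G_linear = 4*pi*0.66*4.19/0.023^2 = 65691.95
G_dB = 10*log10(65691.95) = 48.2 dB

48.2 dB


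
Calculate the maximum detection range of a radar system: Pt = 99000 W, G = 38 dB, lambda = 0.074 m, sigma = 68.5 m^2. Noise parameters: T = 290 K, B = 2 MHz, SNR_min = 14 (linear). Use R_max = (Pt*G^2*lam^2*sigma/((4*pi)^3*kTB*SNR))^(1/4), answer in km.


G_lin = 10^(38/10) = 6309.573445
R^4 = 99000 * 6309.573445^2 * 0.074^2 * 68.5 / ((4*pi)^3 * 1.38e-23 * 290 * 2000000.0 * 14)
R^4 = 6.64851e21 m^4
R_max = (6.64851e21)^(1/4) = 285549.3 m = 285.5 km

285.5 km


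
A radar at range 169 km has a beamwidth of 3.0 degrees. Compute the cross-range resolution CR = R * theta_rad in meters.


BW_rad = 0.052359878
CR = 169000 * 0.052359878 = 8848.8 m

8848.8 m


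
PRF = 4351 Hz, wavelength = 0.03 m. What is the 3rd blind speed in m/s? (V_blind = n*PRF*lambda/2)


V_blind = 3 * 4351 * 0.03 / 2 = 195.8 m/s

195.8 m/s


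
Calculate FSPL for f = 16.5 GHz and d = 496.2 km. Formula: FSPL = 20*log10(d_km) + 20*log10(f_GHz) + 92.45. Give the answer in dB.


20*log10(496.2) = 53.91
20*log10(16.5) = 24.35
FSPL = 170.7 dB

170.7 dB


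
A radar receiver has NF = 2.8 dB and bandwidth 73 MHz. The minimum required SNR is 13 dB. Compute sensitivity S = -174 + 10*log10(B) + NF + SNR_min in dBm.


10*log10(73000000.0) = 78.63
S = -174 + 78.63 + 2.8 + 13 = -79.6 dBm

-79.6 dBm


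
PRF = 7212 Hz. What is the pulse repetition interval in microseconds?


PRI = 1/7212 = 0.0001386578 s = 138.7 us

138.7 us


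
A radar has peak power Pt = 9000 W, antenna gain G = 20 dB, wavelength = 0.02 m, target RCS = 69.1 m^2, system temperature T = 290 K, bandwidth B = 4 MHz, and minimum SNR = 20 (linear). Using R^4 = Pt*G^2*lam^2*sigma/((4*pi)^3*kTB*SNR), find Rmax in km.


G_lin = 10^(20/10) = 100.0
R^4 = 9000 * 100.0^2 * 0.02^2 * 69.1 / ((4*pi)^3 * 1.38e-23 * 290 * 4000000.0 * 20)
R^4 = 3.91547e15 m^4
R_max = (3.91547e15)^(1/4) = 7910.4 m = 7.9 km

7.9 km


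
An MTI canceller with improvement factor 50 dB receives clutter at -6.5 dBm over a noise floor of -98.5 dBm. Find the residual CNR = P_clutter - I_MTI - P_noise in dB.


CNR = -6.5 - 50 - (-98.5) = 42.0 dB

42.0 dB


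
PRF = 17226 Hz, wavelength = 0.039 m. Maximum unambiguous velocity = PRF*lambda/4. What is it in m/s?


V_ua = 17226 * 0.039 / 4 = 168.0 m/s

168.0 m/s


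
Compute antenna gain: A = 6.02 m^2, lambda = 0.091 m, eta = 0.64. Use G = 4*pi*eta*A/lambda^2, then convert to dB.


G_linear = 4*pi*0.64*6.02/0.091^2 = 5846.6
G_dB = 10*log10(5846.6) = 37.7 dB

37.7 dB


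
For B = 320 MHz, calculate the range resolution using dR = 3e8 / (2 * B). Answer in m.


dR = 3e8 / (2 * 320000000.0) = 0.47 m

0.47 m


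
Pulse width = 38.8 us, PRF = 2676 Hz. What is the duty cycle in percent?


DC = 38.8e-6 * 2676 * 100 = 10.38%

10.38%


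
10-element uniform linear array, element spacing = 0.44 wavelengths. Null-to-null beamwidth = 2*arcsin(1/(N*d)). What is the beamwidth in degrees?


1/(N*d) = 1/(10*0.44) = 0.227273
BW = 2*arcsin(0.227273) = 26.3 degrees

26.3 degrees


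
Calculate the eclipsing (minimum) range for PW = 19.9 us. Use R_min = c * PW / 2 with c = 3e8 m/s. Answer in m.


R_min = 3e8 * 19.9e-6 / 2 = 2985.0 m

2985.0 m


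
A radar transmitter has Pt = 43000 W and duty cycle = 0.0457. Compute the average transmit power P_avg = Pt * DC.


P_avg = 43000 * 0.0457 = 1965.1 W

1965.1 W


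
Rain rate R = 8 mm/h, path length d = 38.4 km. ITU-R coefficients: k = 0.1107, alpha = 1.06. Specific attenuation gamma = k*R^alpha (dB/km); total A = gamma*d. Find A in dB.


gamma = 0.1107 * 8^1.06 = 1.003282 dB/km
A = 1.003282 * 38.4 = 38.53 dB

38.53 dB


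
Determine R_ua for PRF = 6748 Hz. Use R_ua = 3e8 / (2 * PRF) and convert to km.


R_ua = 3e8 / (2 * 6748) = 22228.8 m = 22.2 km

22.2 km


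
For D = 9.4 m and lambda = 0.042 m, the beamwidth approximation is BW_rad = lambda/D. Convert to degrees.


BW_rad = 0.042 / 9.4 = 0.004468
BW_deg = 0.26 degrees

0.26 degrees


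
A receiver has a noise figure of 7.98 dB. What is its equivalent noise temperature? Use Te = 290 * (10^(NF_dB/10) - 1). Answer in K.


NF_lin = 10^(7.98/10) = 6.280584
Te = 290 * (6.280584 - 1) = 1531.4 K

1531.4 K


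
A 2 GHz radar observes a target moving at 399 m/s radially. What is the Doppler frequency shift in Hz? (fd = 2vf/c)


fd = 2 * 399 * 2000000000.0 / 3e8 = 5320.0 Hz

5320.0 Hz


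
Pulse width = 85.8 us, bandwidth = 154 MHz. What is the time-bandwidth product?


TBP = 85.8 * 154 = 13213.2

13213.2


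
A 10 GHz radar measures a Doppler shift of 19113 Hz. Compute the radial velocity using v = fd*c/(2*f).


v = 19113 * 3e8 / (2 * 10000000000.0) = 286.7 m/s

286.7 m/s


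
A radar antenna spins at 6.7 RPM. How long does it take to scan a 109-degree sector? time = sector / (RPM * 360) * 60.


t = 109 / (6.7 * 360) * 60 = 2.71 s

2.71 s


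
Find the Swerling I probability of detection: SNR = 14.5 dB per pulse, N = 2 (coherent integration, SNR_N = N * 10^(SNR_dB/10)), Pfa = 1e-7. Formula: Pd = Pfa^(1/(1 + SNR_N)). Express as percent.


SNR_lin = 10^(14.5/10) = 28.18383
SNR_N = 2 * 28.18383 = 56.36766
1/(1 + SNR_N) = 1/57.36766 = 0.0174314
Pd = (1e-7)^0.0174314 = 0.75506
Pd = 75.5%

75.5%


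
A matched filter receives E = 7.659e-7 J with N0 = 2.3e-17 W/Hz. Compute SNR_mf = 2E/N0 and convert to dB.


SNR_lin = 2 * 7.659e-7 / 2.3e-17 = 6.66e10
SNR_dB = 10*log10(6.66e10) = 108.2 dB

108.2 dB


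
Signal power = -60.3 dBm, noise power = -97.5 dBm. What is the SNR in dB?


SNR = -60.3 - (-97.5) = 37.2 dB

37.2 dB


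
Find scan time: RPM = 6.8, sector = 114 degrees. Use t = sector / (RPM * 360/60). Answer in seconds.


t = 114 / (6.8 * 360) * 60 = 2.79 s

2.79 s


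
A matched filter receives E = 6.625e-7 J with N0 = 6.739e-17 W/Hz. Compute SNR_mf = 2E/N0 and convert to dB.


SNR_lin = 2 * 6.625e-7 / 6.739e-17 = 1.966e10
SNR_dB = 10*log10(1.966e10) = 102.9 dB

102.9 dB


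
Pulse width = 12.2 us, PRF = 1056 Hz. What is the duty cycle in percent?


DC = 12.2e-6 * 1056 * 100 = 1.29%

1.29%


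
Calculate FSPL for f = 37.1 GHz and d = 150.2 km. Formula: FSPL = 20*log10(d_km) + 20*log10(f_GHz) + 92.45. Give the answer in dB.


20*log10(150.2) = 43.53
20*log10(37.1) = 31.39
FSPL = 167.4 dB

167.4 dB


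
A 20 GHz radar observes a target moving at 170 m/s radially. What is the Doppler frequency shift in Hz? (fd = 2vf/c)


fd = 2 * 170 * 20000000000.0 / 3e8 = 22666.7 Hz

22666.7 Hz


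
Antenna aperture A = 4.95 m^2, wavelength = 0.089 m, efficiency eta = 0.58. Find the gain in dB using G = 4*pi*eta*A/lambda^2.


G_linear = 4*pi*0.58*4.95/0.089^2 = 4554.73
G_dB = 10*log10(4554.73) = 36.6 dB

36.6 dB


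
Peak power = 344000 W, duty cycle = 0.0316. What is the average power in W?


P_avg = 344000 * 0.0316 = 10870.4 W

10870.4 W


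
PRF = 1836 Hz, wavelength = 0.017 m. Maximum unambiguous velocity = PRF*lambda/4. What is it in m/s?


V_ua = 1836 * 0.017 / 4 = 7.8 m/s

7.8 m/s


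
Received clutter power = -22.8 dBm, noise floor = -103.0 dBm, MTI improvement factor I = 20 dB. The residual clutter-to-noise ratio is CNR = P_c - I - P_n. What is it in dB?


CNR = -22.8 - 20 - (-103.0) = 60.2 dB

60.2 dB


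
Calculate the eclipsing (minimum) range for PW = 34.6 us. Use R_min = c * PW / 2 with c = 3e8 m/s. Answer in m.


R_min = 3e8 * 34.6e-6 / 2 = 5190.0 m

5190.0 m


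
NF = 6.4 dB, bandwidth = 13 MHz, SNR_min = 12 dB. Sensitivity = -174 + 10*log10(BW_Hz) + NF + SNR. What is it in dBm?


10*log10(13000000.0) = 71.14
S = -174 + 71.14 + 6.4 + 12 = -84.5 dBm

-84.5 dBm


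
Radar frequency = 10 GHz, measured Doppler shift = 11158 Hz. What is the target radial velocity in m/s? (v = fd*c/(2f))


v = 11158 * 3e8 / (2 * 10000000000.0) = 167.4 m/s

167.4 m/s


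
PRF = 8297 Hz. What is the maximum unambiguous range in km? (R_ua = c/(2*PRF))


R_ua = 3e8 / (2 * 8297) = 18078.8 m = 18.1 km

18.1 km


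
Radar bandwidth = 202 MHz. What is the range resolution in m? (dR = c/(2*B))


dR = 3e8 / (2 * 202000000.0) = 0.74 m

0.74 m


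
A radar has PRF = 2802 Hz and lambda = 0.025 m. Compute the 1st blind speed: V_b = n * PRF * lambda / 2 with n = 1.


V_blind = 1 * 2802 * 0.025 / 2 = 35.0 m/s

35.0 m/s


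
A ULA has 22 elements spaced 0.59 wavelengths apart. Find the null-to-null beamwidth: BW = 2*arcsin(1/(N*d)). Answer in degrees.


1/(N*d) = 1/(22*0.59) = 0.077042
BW = 2*arcsin(0.077042) = 8.8 degrees

8.8 degrees


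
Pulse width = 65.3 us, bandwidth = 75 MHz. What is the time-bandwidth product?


TBP = 65.3 * 75 = 4897.5

4897.5


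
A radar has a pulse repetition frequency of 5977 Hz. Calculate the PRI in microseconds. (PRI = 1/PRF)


PRI = 1/5977 = 0.000167308 s = 167.3 us

167.3 us


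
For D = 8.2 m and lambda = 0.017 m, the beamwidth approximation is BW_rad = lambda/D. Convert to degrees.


BW_rad = 0.017 / 8.2 = 0.002073
BW_deg = 0.12 degrees

0.12 degrees


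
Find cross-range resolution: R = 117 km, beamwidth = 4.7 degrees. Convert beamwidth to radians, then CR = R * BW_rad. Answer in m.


BW_rad = 0.082030475
CR = 117000 * 0.082030475 = 9597.6 m

9597.6 m


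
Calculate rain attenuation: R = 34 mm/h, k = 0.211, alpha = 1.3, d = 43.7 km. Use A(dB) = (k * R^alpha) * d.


gamma = 0.211 * 34^1.3 = 20.663555 dB/km
A = 20.663555 * 43.7 = 903.0 dB

903.0 dB


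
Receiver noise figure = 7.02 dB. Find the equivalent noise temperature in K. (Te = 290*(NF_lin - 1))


NF_lin = 10^(7.02/10) = 5.035006
Te = 290 * (5.035006 - 1) = 1170.2 K

1170.2 K


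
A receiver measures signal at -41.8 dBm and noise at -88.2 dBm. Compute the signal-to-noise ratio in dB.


SNR = -41.8 - (-88.2) = 46.4 dB

46.4 dB


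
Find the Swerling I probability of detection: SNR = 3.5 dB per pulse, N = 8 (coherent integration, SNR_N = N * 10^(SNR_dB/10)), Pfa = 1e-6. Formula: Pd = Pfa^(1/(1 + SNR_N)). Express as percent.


SNR_lin = 10^(3.5/10) = 2.23872
SNR_N = 8 * 2.23872 = 17.90976
1/(1 + SNR_N) = 1/18.90976 = 0.0528827
Pd = (1e-6)^0.0528827 = 0.48162
Pd = 48.2%

48.2%


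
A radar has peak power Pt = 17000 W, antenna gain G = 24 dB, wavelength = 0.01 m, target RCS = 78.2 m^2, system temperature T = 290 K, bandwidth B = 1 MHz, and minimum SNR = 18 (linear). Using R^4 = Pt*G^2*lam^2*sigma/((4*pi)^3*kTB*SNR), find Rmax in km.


G_lin = 10^(24/10) = 251.188643
R^4 = 17000 * 251.188643^2 * 0.01^2 * 78.2 / ((4*pi)^3 * 1.38e-23 * 290 * 1000000.0 * 18)
R^4 = 5.86782e16 m^4
R_max = (5.86782e16)^(1/4) = 15563.9 m = 15.6 km

15.6 km


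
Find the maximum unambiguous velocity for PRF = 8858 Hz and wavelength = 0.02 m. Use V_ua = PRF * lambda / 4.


V_ua = 8858 * 0.02 / 4 = 44.3 m/s

44.3 m/s


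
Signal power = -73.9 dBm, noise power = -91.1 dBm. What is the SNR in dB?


SNR = -73.9 - (-91.1) = 17.2 dB

17.2 dB


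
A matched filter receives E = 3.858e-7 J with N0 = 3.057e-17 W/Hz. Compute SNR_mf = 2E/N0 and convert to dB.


SNR_lin = 2 * 3.858e-7 / 3.057e-17 = 2.524e10
SNR_dB = 10*log10(2.524e10) = 104.0 dB

104.0 dB


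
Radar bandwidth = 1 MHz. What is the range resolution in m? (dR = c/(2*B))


dR = 3e8 / (2 * 1000000.0) = 150.0 m

150.0 m


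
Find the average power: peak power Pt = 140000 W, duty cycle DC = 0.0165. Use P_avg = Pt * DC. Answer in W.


P_avg = 140000 * 0.0165 = 2310.0 W

2310.0 W


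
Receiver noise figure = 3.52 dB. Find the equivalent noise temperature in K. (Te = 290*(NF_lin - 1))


NF_lin = 10^(3.52/10) = 2.249055
Te = 290 * (2.249055 - 1) = 362.2 K

362.2 K


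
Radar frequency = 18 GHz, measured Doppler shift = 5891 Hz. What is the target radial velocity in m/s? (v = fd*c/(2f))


v = 5891 * 3e8 / (2 * 18000000000.0) = 49.1 m/s

49.1 m/s


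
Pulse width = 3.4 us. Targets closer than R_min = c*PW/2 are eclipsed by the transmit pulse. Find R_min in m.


R_min = 3e8 * 3.4e-6 / 2 = 510.0 m

510.0 m


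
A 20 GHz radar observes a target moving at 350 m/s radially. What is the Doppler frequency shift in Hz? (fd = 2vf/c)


fd = 2 * 350 * 20000000000.0 / 3e8 = 46666.7 Hz

46666.7 Hz


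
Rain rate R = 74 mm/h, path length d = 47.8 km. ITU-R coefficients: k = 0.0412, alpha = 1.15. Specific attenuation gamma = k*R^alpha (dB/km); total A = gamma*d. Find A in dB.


gamma = 0.0412 * 74^1.15 = 5.814518 dB/km
A = 5.814518 * 47.8 = 277.93 dB

277.93 dB


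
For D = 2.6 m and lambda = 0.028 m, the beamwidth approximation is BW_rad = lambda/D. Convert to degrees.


BW_rad = 0.028 / 2.6 = 0.010769
BW_deg = 0.62 degrees

0.62 degrees


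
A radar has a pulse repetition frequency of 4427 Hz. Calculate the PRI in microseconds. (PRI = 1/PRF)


PRI = 1/4427 = 0.0002258866 s = 225.9 us

225.9 us


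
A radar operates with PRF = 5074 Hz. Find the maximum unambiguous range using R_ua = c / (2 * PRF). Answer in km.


R_ua = 3e8 / (2 * 5074) = 29562.5 m = 29.6 km

29.6 km


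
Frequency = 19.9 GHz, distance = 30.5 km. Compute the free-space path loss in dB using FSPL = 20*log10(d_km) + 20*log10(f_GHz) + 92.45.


20*log10(30.5) = 29.69
20*log10(19.9) = 25.98
FSPL = 148.1 dB

148.1 dB


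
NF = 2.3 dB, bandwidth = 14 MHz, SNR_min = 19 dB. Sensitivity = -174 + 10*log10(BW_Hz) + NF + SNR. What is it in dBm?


10*log10(14000000.0) = 71.46
S = -174 + 71.46 + 2.3 + 19 = -81.2 dBm

-81.2 dBm


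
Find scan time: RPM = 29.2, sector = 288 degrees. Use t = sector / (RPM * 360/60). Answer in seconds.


t = 288 / (29.2 * 360) * 60 = 1.64 s

1.64 s


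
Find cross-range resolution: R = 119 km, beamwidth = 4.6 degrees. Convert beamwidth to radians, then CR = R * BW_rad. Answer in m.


BW_rad = 0.080285146
CR = 119000 * 0.080285146 = 9553.9 m

9553.9 m


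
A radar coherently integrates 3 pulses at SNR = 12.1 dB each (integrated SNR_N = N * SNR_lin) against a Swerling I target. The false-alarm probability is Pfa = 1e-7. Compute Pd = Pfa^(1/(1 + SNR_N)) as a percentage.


SNR_lin = 10^(12.1/10) = 16.2181
SNR_N = 3 * 16.2181 = 48.6543
1/(1 + SNR_N) = 1/49.6543 = 0.0201392
Pd = (1e-7)^0.0201392 = 0.72281
Pd = 72.3%

72.3%


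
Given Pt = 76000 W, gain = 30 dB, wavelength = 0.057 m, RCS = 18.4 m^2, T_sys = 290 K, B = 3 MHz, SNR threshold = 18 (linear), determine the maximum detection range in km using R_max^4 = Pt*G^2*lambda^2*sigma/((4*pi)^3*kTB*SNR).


G_lin = 10^(30/10) = 1000.0
R^4 = 76000 * 1000.0^2 * 0.057^2 * 18.4 / ((4*pi)^3 * 1.38e-23 * 290 * 3000000.0 * 18)
R^4 = 1.05945e19 m^4
R_max = (1.05945e19)^(1/4) = 57051.9 m = 57.1 km

57.1 km


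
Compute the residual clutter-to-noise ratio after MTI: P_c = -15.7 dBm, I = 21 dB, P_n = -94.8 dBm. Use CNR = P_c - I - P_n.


CNR = -15.7 - 21 - (-94.8) = 58.1 dB

58.1 dB


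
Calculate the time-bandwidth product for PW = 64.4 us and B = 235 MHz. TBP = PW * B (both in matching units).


TBP = 64.4 * 235 = 15134.0

15134.0


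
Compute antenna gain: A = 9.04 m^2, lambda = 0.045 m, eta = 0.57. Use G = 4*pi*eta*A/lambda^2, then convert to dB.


G_linear = 4*pi*0.57*9.04/0.045^2 = 31976.29
G_dB = 10*log10(31976.29) = 45.0 dB

45.0 dB


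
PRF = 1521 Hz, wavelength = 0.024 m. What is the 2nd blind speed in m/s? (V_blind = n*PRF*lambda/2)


V_blind = 2 * 1521 * 0.024 / 2 = 36.5 m/s

36.5 m/s


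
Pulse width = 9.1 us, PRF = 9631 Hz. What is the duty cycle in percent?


DC = 9.1e-6 * 9631 * 100 = 8.76%

8.76%


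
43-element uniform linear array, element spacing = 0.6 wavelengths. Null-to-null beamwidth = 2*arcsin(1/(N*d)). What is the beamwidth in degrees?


1/(N*d) = 1/(43*0.6) = 0.03876
BW = 2*arcsin(0.03876) = 4.4 degrees

4.4 degrees


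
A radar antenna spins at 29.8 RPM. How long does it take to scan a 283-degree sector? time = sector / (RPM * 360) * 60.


t = 283 / (29.8 * 360) * 60 = 1.58 s

1.58 s


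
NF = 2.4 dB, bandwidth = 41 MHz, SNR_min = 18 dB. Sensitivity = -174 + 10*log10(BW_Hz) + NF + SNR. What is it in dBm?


10*log10(41000000.0) = 76.13
S = -174 + 76.13 + 2.4 + 18 = -77.5 dBm

-77.5 dBm


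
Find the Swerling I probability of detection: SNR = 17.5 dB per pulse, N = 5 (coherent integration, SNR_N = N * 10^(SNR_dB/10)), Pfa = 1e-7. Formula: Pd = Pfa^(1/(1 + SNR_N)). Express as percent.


SNR_lin = 10^(17.5/10) = 56.23413
SNR_N = 5 * 56.23413 = 281.17065
1/(1 + SNR_N) = 1/282.17065 = 0.003544
Pd = (1e-7)^0.003544 = 0.94448
Pd = 94.4%

94.4%


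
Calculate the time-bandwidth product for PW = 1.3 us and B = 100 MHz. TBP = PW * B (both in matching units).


TBP = 1.3 * 100 = 130.0

130.0


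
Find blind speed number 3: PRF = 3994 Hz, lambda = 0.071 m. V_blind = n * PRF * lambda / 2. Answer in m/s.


V_blind = 3 * 3994 * 0.071 / 2 = 425.4 m/s

425.4 m/s


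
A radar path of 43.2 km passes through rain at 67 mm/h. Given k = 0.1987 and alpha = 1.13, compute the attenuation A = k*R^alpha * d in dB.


gamma = 0.1987 * 67^1.13 = 22.996534 dB/km
A = 22.996534 * 43.2 = 993.45 dB

993.45 dB


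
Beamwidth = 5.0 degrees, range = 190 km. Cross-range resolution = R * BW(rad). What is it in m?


BW_rad = 0.087266463
CR = 190000 * 0.087266463 = 16580.6 m

16580.6 m


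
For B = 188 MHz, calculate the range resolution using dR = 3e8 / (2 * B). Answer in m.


dR = 3e8 / (2 * 188000000.0) = 0.8 m

0.8 m


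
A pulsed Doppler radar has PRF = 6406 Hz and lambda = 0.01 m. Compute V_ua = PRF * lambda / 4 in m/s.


V_ua = 6406 * 0.01 / 4 = 16.0 m/s

16.0 m/s


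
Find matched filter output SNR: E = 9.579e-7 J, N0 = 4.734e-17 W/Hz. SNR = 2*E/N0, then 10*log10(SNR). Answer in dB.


SNR_lin = 2 * 9.579e-7 / 4.734e-17 = 4.047e10
SNR_dB = 10*log10(4.047e10) = 106.1 dB

106.1 dB


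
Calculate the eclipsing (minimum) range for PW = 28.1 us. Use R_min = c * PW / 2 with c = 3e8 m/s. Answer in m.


R_min = 3e8 * 28.1e-6 / 2 = 4215.0 m

4215.0 m
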